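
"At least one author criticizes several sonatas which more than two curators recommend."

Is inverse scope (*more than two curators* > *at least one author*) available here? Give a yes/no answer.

No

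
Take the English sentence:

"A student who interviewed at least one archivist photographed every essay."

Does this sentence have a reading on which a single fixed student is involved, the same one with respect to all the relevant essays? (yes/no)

Yes

That reading corresponds to *a student* > *every essay*.
Nothing needs to raise for *a student* > *every essay*, so no island constraint is at stake.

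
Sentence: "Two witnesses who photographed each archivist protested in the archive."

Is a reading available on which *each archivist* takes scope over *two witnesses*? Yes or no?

*each archivist* sits inside the relative clause *who photographed each archivist*.
Relative clauses block scope extraction: QR cannot target a position outside the modified NP.
*each archivist* > *two witnesses* would require crossing that boundary, which is illicit.

No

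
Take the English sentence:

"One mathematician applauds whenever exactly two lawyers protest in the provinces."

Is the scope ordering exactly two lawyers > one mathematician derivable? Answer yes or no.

No

The target quantifier *exactly two lawyers* is part of the adjunct clause *whenever exactly two lawyers protest in the provinces*.
Scope out of an adjunct clause is unavailable: QR respects the adjunct-island constraint.
So *exactly two lawyers* cannot raise high enough to outscope *one mathematician*; only the surface ordering *one mathematician* > *exactly two lawyers* is available.
(Only the surface reading survives: one fixed mathematician with respect to all the relevant lawyers.)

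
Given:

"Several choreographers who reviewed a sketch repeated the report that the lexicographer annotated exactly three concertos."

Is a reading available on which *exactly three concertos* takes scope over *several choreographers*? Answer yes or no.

No

*exactly three concertos* is embedded in the complex NP *the report that the lexicographer annotated exactly three concertos*.
The complex NP is opaque for QR — the quantifier is frozen inside the noun's complement.
So the wide-scope reading for *exactly three concertos* is blocked.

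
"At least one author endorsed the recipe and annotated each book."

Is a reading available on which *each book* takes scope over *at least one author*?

No

*each book* sits inside one conjunct of the coordinate structure (*annotated each book*).
Asymmetric QR out of one conjunct violates the Coordinate Structure Constraint.
So *each book* cannot raise to a position above *at least one author*.
(Only the surface reading survives: one fixed author with respect to all the relevant books.)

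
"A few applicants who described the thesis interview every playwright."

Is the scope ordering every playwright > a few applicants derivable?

The RC *who described the thesis* is an island, but *every playwright* is not inside it — it is the matrix object, a clausemate of *a few applicants*.
Since no island is crossed, the inverse ordering is licensed alongside surface scope.

Yes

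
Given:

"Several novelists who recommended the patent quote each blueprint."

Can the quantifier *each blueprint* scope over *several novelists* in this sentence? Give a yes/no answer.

Yes

The relative clause *who recommended the patent* modifies *several novelists*, but *each blueprint* is not inside that relative clause — it is an argument of the matrix verb.
With no island boundary between them, the object can take inverse scope over the subject via ordinary QR within the clause.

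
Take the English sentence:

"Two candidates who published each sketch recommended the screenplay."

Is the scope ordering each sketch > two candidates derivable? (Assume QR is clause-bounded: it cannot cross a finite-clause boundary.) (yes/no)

No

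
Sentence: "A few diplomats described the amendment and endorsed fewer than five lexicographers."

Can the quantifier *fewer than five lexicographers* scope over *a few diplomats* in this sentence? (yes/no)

No

Structurally, *fewer than five lexicographers* is inside one conjunct of the coordinate structure (*endorsed fewer than five lexicographers*).
Coordinate structures are islands for non-across-the-board movement, QR included.
The inverse ordering *fewer than five lexicographers* > *a few diplomats* is therefore underivable.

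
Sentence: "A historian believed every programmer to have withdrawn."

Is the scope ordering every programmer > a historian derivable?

The ECM infinitive is scope-transparent — *every programmer* is free to raise above *a historian*.
No island intervenes, so both surface and inverse scope are derivable.

Yes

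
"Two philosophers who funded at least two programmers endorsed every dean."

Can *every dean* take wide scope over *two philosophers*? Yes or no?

Yes

The relative clause *who funded at least two programmers* modifies *two philosophers*, but *every dean* is not inside that relative clause — it is an argument of the matrix verb.
With no island boundary between them, the object can take inverse scope over the subject via ordinary QR within the clause.
So *every dean* > *two philosophers* is among the available readings.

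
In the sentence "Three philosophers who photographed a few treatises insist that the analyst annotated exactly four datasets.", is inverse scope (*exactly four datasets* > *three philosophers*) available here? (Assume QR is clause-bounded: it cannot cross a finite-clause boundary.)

The DP *exactly four datasets* is contained in the finite complement clause *that the analyst annotated exactly four datasets*.
Given the clause-boundedness assumption, QR cannot cross the finite CP into the matrix.
So *exactly four datasets* cannot raise to a position above *three philosophers*.

No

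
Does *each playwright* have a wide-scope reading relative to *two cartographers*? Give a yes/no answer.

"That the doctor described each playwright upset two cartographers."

No

Structurally, *each playwright* is inside the sentential subject *that the doctor described each playwright*.
The Sentential Subject Constraint rules out raising the quantifier out of the that-clause subject.
*each playwright* > *two cartographers* would require crossing that boundary, which is illicit.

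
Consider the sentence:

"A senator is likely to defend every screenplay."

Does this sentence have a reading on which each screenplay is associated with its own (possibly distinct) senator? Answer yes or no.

This is the *every screenplay* > *a senator* reading.
The matrix predicate is a raising verb, whose infinitival complement is not a scope island — *every screenplay* can QR into the matrix clause.
Ordinary QR to a clause-peripheral position gives the wide-scope LF for the lower DP.
Both orderings are possible: *a senator* > *every screenplay* and *every screenplay* > *a senator*.

Yes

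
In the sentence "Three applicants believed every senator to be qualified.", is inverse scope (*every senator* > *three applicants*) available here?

This is an ECM construction: *every senator* is the infinitival subject, Case-marked by the matrix verb, and the infinitive is transparent for QR.
QR within a single clause is free, so the lower quantifier may take scope over the higher one.
Both orderings are possible: *three applicants* > *every senator* and *every senator* > *three applicants*.

Yes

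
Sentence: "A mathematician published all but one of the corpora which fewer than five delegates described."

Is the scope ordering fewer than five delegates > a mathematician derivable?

No

*fewer than five delegates* occurs within the relative clause *which fewer than five delegates described* modifying *all but one of the corpora*.
Relative clauses block scope extraction: QR cannot target a position outside the modified NP.
There is no licit LF on which *fewer than five delegates* c-commands *a mathematician*.
(Only the surface reading survives: one fixed mathematician with respect to all the relevant delegates.)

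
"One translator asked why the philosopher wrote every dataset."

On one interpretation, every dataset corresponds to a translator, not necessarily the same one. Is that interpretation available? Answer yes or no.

That reading corresponds to *every dataset* > *one translator*.
*every dataset* sits inside the embedded question *why the philosopher wrote every dataset*.
QR across an interrogative CP boundary is ruled out as a wh-island violation.
*every dataset* is confined to the island and cannot take scope over *one translator*.
(Only the surface reading survives: one fixed translator with respect to all the relevant datasets.)

No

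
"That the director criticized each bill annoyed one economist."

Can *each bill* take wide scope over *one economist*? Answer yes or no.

No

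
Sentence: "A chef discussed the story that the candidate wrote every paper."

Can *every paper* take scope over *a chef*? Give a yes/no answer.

No

Structurally, *every paper* is inside the complex NP *the story that the candidate wrote every paper*.
A that-clause complement to a noun is an island; QR cannot cross the NP boundary.
*every paper* is confined to the island and cannot take scope over *a chef*.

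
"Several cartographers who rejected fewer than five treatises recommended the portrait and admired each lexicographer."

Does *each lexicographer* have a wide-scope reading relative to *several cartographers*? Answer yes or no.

No

*each lexicographer* occurs within one conjunct of the coordinate structure (*admired each lexicographer*).
Asymmetric QR out of one conjunct violates the Coordinate Structure Constraint.
So *each lexicographer* cannot raise to a position above *several cartographers*.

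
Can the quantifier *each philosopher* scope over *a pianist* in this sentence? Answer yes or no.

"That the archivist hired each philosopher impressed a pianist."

No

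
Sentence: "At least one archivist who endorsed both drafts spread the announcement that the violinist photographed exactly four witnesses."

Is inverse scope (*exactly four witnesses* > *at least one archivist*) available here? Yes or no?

No

*exactly four witnesses* sits inside the complex NP *the announcement that the violinist photographed exactly four witnesses*.
Noun-complement clauses are scope islands (the Complex NP Constraint): a quantifier inside one cannot scope into the matrix.
There is no licit LF on which *exactly four witnesses* c-commands *at least one archivist*.
(Only the surface reading survives: one fixed archivist with respect to all the relevant witnesses.)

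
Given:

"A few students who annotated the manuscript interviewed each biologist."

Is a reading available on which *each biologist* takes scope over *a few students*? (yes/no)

Yes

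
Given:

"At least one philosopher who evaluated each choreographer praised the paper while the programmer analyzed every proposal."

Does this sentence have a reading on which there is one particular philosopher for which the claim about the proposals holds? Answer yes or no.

Yes

The described interpretation is the *at least one philosopher* > *every proposal* scoping.
Nothing needs to raise for *at least one philosopher* > *every proposal*, so no island constraint is at stake.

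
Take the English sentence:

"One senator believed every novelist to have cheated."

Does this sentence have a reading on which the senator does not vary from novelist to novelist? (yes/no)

The paraphrase describes the scope ordering *one senator* > *every novelist*.
Surface scope (*one senator* > *every novelist*) is always derivable; islands only block QR, not in-situ interpretation.

Yes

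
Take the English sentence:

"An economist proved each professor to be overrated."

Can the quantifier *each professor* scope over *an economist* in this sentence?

*each professor* is an ECM subject; ECM complements are not islands, and the embedded quantifier may take matrix scope.
QR within a single clause is free, so the lower quantifier may take scope over the higher one.
The sentence is scopally ambiguous between *an economist* > *each professor* and *each professor* > *an economist*.

Yes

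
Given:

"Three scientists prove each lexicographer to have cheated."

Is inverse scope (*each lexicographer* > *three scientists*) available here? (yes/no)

Yes

*each lexicographer* is an ECM subject; ECM complements are not islands, and the embedded quantifier may take matrix scope.
With no island boundary between them, the object can take inverse scope over the subject via ordinary QR within the clause.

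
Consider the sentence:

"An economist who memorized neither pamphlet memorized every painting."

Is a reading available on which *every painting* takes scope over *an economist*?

Yes

The RC *who memorized neither pamphlet* is an island, but *every painting* is not inside it — it is the matrix object, a clausemate of *an economist*.
Clause-internal QR can adjoin the lower DP above the subject, yielding the inverse reading.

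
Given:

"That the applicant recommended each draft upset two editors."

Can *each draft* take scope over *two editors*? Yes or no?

No

*each draft* sits inside the sentential subject *that the applicant recommended each draft*.
Subjects — clausal subjects included — are islands for extraction, and QR is no exception.
*each draft* > *two editors* would require crossing that boundary, which is illicit.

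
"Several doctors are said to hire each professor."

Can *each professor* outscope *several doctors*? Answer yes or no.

Yes

The matrix predicate is a raising verb, whose infinitival complement is not a scope island — *each professor* can QR into the matrix clause.
Ordinary QR to a clause-peripheral position gives the wide-scope LF for the lower DP.
Both orderings are possible: *several doctors* > *each professor* and *each professor* > *several doctors*.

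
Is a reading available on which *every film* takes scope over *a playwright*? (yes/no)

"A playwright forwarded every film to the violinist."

*every film* is the matrix object and *a playwright* the matrix subject; the two are clausemates.
No island intervenes, so both surface and inverse scope are derivable.
The sentence is scopally ambiguous between *a playwright* > *every film* and *every film* > *a playwright*.

Yes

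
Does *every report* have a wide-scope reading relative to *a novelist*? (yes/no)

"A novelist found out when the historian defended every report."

No

The DP *every report* is contained in the embedded question *when the historian defended every report*.
The wh-island constraint blocks QR out of an embedded interrogative.
*every report* is confined to the island and cannot take scope over *a novelist*.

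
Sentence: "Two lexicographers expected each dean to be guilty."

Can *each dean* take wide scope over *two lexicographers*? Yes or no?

ECM infinitives lack a CP barrier, so *each dean* can QR over the matrix subject *two lexicographers*.
Clause-internal QR can adjoin the lower DP above the subject, yielding the inverse reading.

Yes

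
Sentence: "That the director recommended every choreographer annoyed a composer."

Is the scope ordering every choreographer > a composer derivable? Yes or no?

No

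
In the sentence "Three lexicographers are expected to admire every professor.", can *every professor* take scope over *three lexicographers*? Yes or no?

The matrix predicate is a raising verb, whose infinitival complement is not a scope island — *every professor* can QR into the matrix clause.
Ordinary QR to a clause-peripheral position gives the wide-scope LF for the lower DP.

Yes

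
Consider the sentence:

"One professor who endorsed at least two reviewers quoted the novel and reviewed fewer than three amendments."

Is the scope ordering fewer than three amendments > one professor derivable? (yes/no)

No

The target quantifier *fewer than three amendments* is part of one conjunct of the coordinate structure (*reviewed fewer than three amendments*).
A quantifier cannot raise out of one conjunct of a coordination across the whole coordinate structure — the CSC applies to QR.
*fewer than three amendments* > *one professor* would require crossing that boundary, which is illicit.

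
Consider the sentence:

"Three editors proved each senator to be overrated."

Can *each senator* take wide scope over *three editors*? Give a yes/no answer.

This is an ECM construction: *each senator* is the infinitival subject, Case-marked by the matrix verb, and the infinitive is transparent for QR.
Clause-internal QR can adjoin the lower DP above the subject, yielding the inverse reading.
So *each senator* > *three editors* is among the available readings.

Yes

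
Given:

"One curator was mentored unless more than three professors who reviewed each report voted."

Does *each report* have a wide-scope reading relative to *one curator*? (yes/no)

*each report* sits inside the relative clause *who reviewed each report*, which is itself inside the adjunct *unless more than three professors who reviewed each report voted*.
The quantifier would have to escape first the RC and then the adjunct — two independent island violations.
So *each report* cannot raise high enough to outscope *one curator*; only the surface ordering *one curator* > *each report* is available.

No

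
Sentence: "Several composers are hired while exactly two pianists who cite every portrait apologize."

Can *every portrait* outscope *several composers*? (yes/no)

*every portrait* is embedded in the relative clause *who cite every portrait*, which is itself inside the adjunct *while exactly two pianists who cite every portrait apologize*.
Nested islands: the RC island is itself inside an adjunct island, so wide scope is doubly excluded.
So the wide-scope reading for *every portrait* is blocked.

No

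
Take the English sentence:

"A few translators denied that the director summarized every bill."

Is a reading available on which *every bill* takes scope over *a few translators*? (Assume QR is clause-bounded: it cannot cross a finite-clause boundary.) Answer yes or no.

No

The target quantifier *every bill* is part of the finite complement clause *that the director summarized every bill*.
With QR restricted to its own tensed clause, the embedded quantifier cannot reach a matrix scope position.
So *every bill* cannot raise high enough to outscope *a few translators*; only the surface ordering *a few translators* > *every bill* is available.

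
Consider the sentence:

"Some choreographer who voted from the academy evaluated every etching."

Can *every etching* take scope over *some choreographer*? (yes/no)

Yes

The RC *who voted from the academy* is an island, but *every etching* is not inside it — it is the matrix object, a clausemate of *some choreographer*.
Since no island is crossed, the inverse ordering is licensed alongside surface scope.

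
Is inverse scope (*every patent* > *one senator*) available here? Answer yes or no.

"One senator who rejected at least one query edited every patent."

Yes

The relative clause *who rejected at least one query* modifies *one senator*, but *every patent* is not inside that relative clause — it is an argument of the matrix verb.
Since no island is crossed, the inverse ordering is licensed alongside surface scope.
So *every patent* > *one senator* is among the available readings.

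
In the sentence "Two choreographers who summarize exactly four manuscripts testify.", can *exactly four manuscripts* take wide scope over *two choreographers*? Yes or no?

No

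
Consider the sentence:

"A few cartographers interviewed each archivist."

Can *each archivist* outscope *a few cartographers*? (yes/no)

Yes

*each archivist* is the matrix object and *a few cartographers* the matrix subject; the two are clausemates.
With no island boundary between them, the object can take inverse scope over the subject via ordinary QR within the clause.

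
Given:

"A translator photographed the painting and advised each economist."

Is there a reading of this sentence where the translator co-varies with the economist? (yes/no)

No

The described interpretation is the *each economist* > *a translator* scoping.
Structurally, *each economist* is inside one conjunct of the coordinate structure (*advised each economist*).
Coordinate structures are islands for non-across-the-board movement, QR included.
The inverse ordering *each economist* > *a translator* is therefore underivable.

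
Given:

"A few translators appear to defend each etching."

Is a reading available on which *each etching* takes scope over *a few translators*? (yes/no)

Yes

*each etching* is the object of the infinitival complement of a raising predicate; raising infinitives are transparent for QR, so the two DPs are in effect clausemates.
Clause-internal QR can adjoin the lower DP above the subject, yielding the inverse reading.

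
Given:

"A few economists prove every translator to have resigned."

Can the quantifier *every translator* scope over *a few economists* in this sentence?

This is an ECM construction: *every translator* is the infinitival subject, Case-marked by the matrix verb, and the infinitive is transparent for QR.
Nothing blocks QR of the lower DP to a position above the higher one, so inverse scope is available.

Yes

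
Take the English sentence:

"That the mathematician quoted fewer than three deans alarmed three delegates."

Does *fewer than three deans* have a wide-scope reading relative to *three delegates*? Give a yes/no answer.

No

*fewer than three deans* occurs within the sentential subject *that the mathematician quoted fewer than three deans*.
The Sentential Subject Constraint rules out raising the quantifier out of the that-clause subject.
*fewer than three deans* is confined to the island and cannot take scope over *three delegates*.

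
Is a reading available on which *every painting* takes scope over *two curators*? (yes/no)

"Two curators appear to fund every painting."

Yes

*every painting* is the object of the infinitival complement of a raising predicate; raising infinitives are transparent for QR, so the two DPs are in effect clausemates.
Since no island is crossed, the inverse ordering is licensed alongside surface scope.
The sentence is scopally ambiguous between *two curators* > *every painting* and *every painting* > *two curators*.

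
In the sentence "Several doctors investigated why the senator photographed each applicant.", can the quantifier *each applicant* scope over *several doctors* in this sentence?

No

The DP *each applicant* is contained in the embedded question *why the senator photographed each applicant*.
An indirect question is a wh-island; the filled [Spec,CP] blocks QR across the CP edge.
*each applicant* is confined to the island and cannot take scope over *several doctors*.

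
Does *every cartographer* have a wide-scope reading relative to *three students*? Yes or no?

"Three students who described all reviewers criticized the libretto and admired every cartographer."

No

*every cartographer* sits inside one conjunct of the coordinate structure (*admired every cartographer*).
The Coordinate Structure Constraint blocks movement (including QR) out of a single conjunct.
There is no licit LF on which *every cartographer* c-commands *three students*.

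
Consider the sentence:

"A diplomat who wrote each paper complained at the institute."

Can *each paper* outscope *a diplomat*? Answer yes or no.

Structurally, *each paper* is inside the relative clause *who wrote each paper*.
A relative clause is a scope island — quantifier raising cannot cross its boundary.
There is no licit LF on which *each paper* c-commands *a diplomat*.

No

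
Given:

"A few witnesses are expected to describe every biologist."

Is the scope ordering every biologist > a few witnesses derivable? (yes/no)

Yes

Raising constructions are monoclausal for scope purposes; *every biologist* is not separated from *a few witnesses* by any island.
Nothing blocks QR of the lower DP to a position above the higher one, so inverse scope is available.
Both orderings are possible: *a few witnesses* > *every biologist* and *every biologist* > *a few witnesses*.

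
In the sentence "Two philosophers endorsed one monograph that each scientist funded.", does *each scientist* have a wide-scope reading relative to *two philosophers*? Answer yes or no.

*each scientist* sits inside the relative clause *that each scientist funded* modifying *one monograph*.
The relative clause forms an island for QR, so the quantifier is confined to the head noun's restrictor.
The inverse ordering *each scientist* > *two philosophers* is therefore underivable.

No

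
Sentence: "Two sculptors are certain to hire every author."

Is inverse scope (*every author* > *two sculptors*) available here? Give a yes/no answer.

*every author* is inside a raising infinitive, which is transparent to QR (no CP barrier), so it behaves as a matrix argument.
Nothing blocks QR of the lower DP to a position above the higher one, so inverse scope is available.
The sentence is scopally ambiguous between *two sculptors* > *every author* and *every author* > *two sculptors*.

Yes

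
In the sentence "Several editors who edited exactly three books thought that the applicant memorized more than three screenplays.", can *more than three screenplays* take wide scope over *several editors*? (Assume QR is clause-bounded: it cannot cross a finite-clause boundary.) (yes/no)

No

Structurally, *more than three screenplays* is inside the finite complement clause *that the applicant memorized more than three screenplays*.
Given the clause-boundedness assumption, QR cannot cross the finite CP into the matrix.
So the wide-scope reading for *more than three screenplays* is blocked.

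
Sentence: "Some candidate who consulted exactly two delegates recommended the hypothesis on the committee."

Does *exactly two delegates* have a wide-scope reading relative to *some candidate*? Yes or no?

*exactly two delegates* sits inside the relative clause *who consulted exactly two delegates*.
Quantifiers inside a relative clause are trapped there; the RC boundary blocks QR.
*exactly two delegates* is confined to the island and cannot take scope over *some candidate*.

No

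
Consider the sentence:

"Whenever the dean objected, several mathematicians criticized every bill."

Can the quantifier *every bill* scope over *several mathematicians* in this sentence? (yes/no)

Neither queried DP is inside the adjunct, so the adjunct-island constraint does not apply.
Nothing blocks QR of the lower DP to a position above the higher one, so inverse scope is available.

Yes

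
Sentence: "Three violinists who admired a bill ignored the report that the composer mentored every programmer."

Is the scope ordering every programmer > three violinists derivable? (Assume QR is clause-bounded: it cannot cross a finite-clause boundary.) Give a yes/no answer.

No

*every programmer* is embedded in the complex NP *the report that the composer mentored every programmer*.
Noun-complement clauses are scope islands (the Complex NP Constraint): a quantifier inside one cannot scope into the matrix.
*every programmer* is confined to the island and cannot take scope over *three violinists*.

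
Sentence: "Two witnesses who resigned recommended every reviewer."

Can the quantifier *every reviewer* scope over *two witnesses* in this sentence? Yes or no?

Yes

The RC *who resigned* is an island, but *every reviewer* is not inside it — it is the matrix object, a clausemate of *two witnesses*.
Nothing blocks QR of the lower DP to a position above the higher one, so inverse scope is available.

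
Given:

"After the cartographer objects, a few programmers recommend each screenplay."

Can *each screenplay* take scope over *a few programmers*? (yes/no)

Yes

Neither queried DP is inside the adjunct, so the adjunct-island constraint does not apply.
Nothing blocks QR of the lower DP to a position above the higher one, so inverse scope is available.
The sentence is scopally ambiguous between *a few programmers* > *each screenplay* and *each screenplay* > *a few programmers*.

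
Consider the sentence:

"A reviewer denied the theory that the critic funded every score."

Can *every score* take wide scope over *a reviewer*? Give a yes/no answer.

No

*every score* occurs within the complex NP *the theory that the critic funded every score*.
Since the clause is the complement of a nominal head, the CNPC blocks scope extraction.
There is no licit LF on which *every score* c-commands *a reviewer*.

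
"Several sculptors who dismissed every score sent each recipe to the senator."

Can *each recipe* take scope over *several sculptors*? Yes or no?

Although the sentence contains a relative clause (*who dismissed every score*), *each recipe* is outside it, in the matrix VP.
Ordinary QR to a clause-peripheral position gives the wide-scope LF for the lower DP.

Yes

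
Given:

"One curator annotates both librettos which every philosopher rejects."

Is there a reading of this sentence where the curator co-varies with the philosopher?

No

The described interpretation is the *every philosopher* > *one curator* scoping.
The DP *every philosopher* is contained in the relative clause *which every philosopher rejects* modifying *both librettos*.
A relative clause is a scope island — quantifier raising cannot cross its boundary.
Hence only narrow scope for *every philosopher* (under *one curator*) survives.
(Only the surface reading survives: one fixed curator with respect to all the relevant philosophers.)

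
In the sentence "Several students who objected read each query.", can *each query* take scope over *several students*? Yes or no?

Yes

The relative clause *who objected* modifies *several students*, but *each query* is not inside that relative clause — it is an argument of the matrix verb.
Ordinary QR to a clause-peripheral position gives the wide-scope LF for the lower DP.
The sentence is scopally ambiguous between *several students* > *each query* and *each query* > *several students*.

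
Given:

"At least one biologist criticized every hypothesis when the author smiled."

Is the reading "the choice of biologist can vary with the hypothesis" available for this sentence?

Yes

This is the *every hypothesis* > *at least one biologist* reading.
Neither queried DP is inside the adjunct, so the adjunct-island constraint does not apply.
Ordinary QR to a clause-peripheral position gives the wide-scope LF for the lower DP.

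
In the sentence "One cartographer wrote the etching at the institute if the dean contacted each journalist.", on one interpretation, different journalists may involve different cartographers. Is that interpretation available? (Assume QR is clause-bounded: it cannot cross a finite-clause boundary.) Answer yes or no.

No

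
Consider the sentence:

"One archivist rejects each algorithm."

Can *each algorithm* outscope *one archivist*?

*each algorithm* and *one archivist* are in the same minimal clause.
Clause-internal QR can adjoin the lower DP above the subject, yielding the inverse reading.

Yes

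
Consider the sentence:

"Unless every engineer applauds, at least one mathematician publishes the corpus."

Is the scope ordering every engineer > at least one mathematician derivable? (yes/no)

No

Structurally, *every engineer* is inside the adjunct clause *unless every engineer applauds*.
The adjunct-island constraint bars QR out of an adverbial clause.
So the wide-scope reading for *every engineer* is blocked.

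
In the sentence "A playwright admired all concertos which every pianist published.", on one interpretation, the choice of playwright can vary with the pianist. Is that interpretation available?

No

The described interpretation is the *every pianist* > *a playwright* scoping.
Structurally, *every pianist* is inside the relative clause *which every pianist published* modifying *all concertos*.
Relative clauses block scope extraction: QR cannot target a position outside the modified NP.
*every pianist* is confined to the island and cannot take scope over *a playwright*.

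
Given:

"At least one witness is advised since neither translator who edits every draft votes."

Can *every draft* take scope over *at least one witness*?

*every draft* occurs within the relative clause *who edits every draft*, which is itself inside the adjunct *since neither translator who edits every draft votes*.
The quantifier would have to escape first the RC and then the adjunct — two independent island violations.
So *every draft* cannot raise to a position above *at least one witness*.
(Only the surface reading survives: one fixed witness with respect to all the relevant drafts.)

No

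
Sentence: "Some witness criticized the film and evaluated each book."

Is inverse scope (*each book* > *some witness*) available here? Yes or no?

The DP *each book* is contained in one conjunct of the coordinate structure (*evaluated each book*).
The Coordinate Structure Constraint blocks movement (including QR) out of a single conjunct.
So the wide-scope reading for *each book* is blocked.

No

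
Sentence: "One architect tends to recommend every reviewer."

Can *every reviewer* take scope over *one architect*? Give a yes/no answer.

Yes

Infinitival complements of raising predicates do not block QR; *every reviewer* and *one architect* are effectively clausemates.
QR within a single clause is free, so the lower quantifier may take scope over the higher one.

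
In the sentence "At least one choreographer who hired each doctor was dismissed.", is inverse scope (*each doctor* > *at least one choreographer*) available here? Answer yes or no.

Structurally, *each doctor* is inside the relative clause *who hired each doctor*.
The relative clause forms an island for QR, so the quantifier is confined to the head noun's restrictor.
*each doctor* > *at least one choreographer* would require crossing that boundary, which is illicit.
(Only the surface reading survives: one fixed choreographer with respect to all the relevant doctors.)

No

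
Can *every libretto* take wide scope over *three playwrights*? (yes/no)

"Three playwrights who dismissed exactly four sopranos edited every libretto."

Yes

The relative clause *who dismissed exactly four sopranos* modifies *three playwrights*, but *every libretto* is not inside that relative clause — it is an argument of the matrix verb.
Nothing blocks QR of the lower DP to a position above the higher one, so inverse scope is available.
The sentence is scopally ambiguous between *three playwrights* > *every libretto* and *every libretto* > *three playwrights*.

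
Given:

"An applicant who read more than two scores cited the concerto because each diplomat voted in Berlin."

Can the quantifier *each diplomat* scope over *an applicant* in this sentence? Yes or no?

The target quantifier *each diplomat* is part of the adjunct clause *because each diplomat voted in Berlin*.
Scope out of an adjunct clause is unavailable: QR respects the adjunct-island constraint.
So *each diplomat* cannot raise high enough to outscope *an applicant*; only the surface ordering *an applicant* > *each diplomat* is available.

No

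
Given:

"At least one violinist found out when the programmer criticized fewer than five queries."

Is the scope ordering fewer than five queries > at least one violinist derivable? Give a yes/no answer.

No

The target quantifier *fewer than five queries* is part of the embedded question *when the programmer criticized fewer than five queries*.
Embedded questions are wh-islands: a quantifier inside an indirect question cannot QR into the matrix clause.
Hence only narrow scope for *fewer than five queries* (under *at least one violinist*) survives.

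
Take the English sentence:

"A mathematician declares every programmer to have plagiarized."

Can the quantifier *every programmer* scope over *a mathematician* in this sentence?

ECM infinitives lack a CP barrier, so *every programmer* can QR over the matrix subject *a mathematician*.
No island intervenes, so both surface and inverse scope are derivable.
The sentence is scopally ambiguous between *a mathematician* > *every programmer* and *every programmer* > *a mathematician*.

Yes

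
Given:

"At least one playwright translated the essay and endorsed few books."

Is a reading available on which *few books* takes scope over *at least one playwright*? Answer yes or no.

No

*few books* sits inside one conjunct of the coordinate structure (*endorsed few books*).
Asymmetric QR out of one conjunct violates the Coordinate Structure Constraint.
*few books* is confined to the island and cannot take scope over *at least one playwright*.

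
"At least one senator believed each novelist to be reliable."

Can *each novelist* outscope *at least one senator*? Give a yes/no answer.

This is an ECM construction: *each novelist* is the infinitival subject, Case-marked by the matrix verb, and the infinitive is transparent for QR.
No island intervenes, so both surface and inverse scope are derivable.
The sentence is scopally ambiguous between *at least one senator* > *each novelist* and *each novelist* > *at least one senator*.

Yes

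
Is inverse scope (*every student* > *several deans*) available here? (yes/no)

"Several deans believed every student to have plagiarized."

This is an ECM construction: *every student* is the infinitival subject, Case-marked by the matrix verb, and the infinitive is transparent for QR.
Since no island is crossed, the inverse ordering is licensed alongside surface scope.
Both orderings are possible: *several deans* > *every student* and *every student* > *several deans*.

Yes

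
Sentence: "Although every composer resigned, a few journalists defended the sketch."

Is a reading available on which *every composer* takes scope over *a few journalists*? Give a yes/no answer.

The DP *every composer* is contained in the adjunct clause *although every composer resigned*.
Scope out of an adjunct clause is unavailable: QR respects the adjunct-island constraint.
*every composer* > *a few journalists* would require crossing that boundary, which is illicit.

No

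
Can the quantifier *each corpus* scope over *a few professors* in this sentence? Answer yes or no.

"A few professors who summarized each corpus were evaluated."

No

Structurally, *each corpus* is inside the relative clause *who summarized each corpus*.
Relative clauses are scope islands: a quantifier cannot QR out of a relative clause to take scope in the matrix clause.
So *each corpus* cannot raise high enough to outscope *a few professors*; only the surface ordering *a few professors* > *each corpus* is available.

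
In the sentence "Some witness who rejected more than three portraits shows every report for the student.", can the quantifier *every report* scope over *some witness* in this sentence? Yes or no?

Yes

Although the sentence contains a relative clause (*who rejected more than three portraits*), *every report* is outside it, in the matrix VP.
Clause-internal QR can adjoin the lower DP above the subject, yielding the inverse reading.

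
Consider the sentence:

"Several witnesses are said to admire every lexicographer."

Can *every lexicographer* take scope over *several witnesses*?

Yes

Infinitival complements of raising predicates do not block QR; *every lexicographer* and *several witnesses* are effectively clausemates.
Since no island is crossed, the inverse ordering is licensed alongside surface scope.
Both orderings are possible: *several witnesses* > *every lexicographer* and *every lexicographer* > *several witnesses*.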